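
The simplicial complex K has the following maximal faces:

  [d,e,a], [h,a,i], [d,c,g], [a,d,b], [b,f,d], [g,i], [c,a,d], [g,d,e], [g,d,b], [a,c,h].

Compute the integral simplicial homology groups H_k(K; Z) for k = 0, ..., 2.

Order the vertices as a < b < c < d < e < f < g < h < i. Listing each simplex with vertices in this order, K has dimension 2 with simplices:

  0-simplices (9): a, b, c, d, e, f, g, h, i
  1-simplices (18): ab, ac, ad, ae, ah, ai, bd, bf, bg, cd, cg, ch, de, df, dg, eg, gi, hi
  2-simplices (9): abd, acd, ach, ade, ahi, bdf, bdg, cdg, deg

giving chain groups C_0 ≅ Z^9, C_1 ≅ Z^18, C_2 ≅ Z^9.

Boundary ∂_1: C_1 → C_0 maps an edge to its endpoints' difference, ∂[p,q] = q − p.
As a 9×18 matrix over Z this has rank 8, with invariant factors (1,1,1,1,1,1,1,1).

∂_2: C_2 → C_1 sends each 2-simplex [p,q,r] to [q,r] − [p,r] + [p,q]. For instance
  ∂ahi = hi − ai + ah,
  ∂ach = ch − ah + ac.
This gives a 18×9 integer matrix of rank 9; reducing to Smith normal form yields diagonal entries (1,1,1,1,1,1,1,1,1).

Reading off H_k = ker ∂_k / im ∂_{k+1}:

  H_0: rank C_0 − rank ∂_1 = 9 − 8 = 1, and the invariant factors of ∂_1 are all 1, so H_0 ≅ Z.
  H_1: rank ker ∂_1 − rank ∂_2 = (18 − 8) − 9 = 1, and the invariant factors of ∂_2 are all 1, so H_1 ≅ Z.
  H_2: rank ker ∂_2 − rank ∂_3 = (9 − 9) − 0 = 0, and there is no ∂_3, so H_2 ≅ 0.

As a check, the Euler characteristic is 9 − 18 + 9 = 0, which agrees with 1 − 1 + 0 = 0.

H_0 = Z,  H_1 = Z,  H_2 = 0.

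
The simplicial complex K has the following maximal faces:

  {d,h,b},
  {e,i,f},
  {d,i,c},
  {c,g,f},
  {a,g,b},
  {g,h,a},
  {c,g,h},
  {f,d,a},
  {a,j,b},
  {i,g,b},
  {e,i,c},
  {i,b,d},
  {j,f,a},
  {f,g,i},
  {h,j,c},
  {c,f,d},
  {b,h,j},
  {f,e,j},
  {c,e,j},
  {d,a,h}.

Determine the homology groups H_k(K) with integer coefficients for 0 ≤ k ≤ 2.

H_0 = Z,  H_1 = Z ⊕ Z/2,  H_2 = 0.

Take the total order a < b < c < d < e < f < g < h < i < j on the vertex set. Then K (dimension 2) consists of the simplices:

  0-simplices (10): a, b, c, d, e, f, g, h, i, j
  1-simplices (30): ab, ad, af, ag, ah, aj, bd, bg, bh, bi, bj, cd, ce, cf, cg, ch, ci, cj, df, dh, di, ef, ei, ej, fg, fi, fj, gh, gi, hj
  2-simplices (20): abg, abj, adf, adh, afj, agh, bdh, bdi, bgi, bhj, cdf, cdi, cei, cej, cfg, cgh, chj, efi, efj, fgi

so the chain groups are C_0 ≅ Z^10, C_1 ≅ Z^30, C_2 ≅ Z^20.

The boundary map ∂_1: C_1 → C_0 sends each edge [p,q] (with p < q) to q − p.
As a 10×30 matrix over Z this has rank 9, with invariant factors (1,1,1,1,1,1,1,1,1).

The boundary map ∂_2: C_2 → C_1 maps a triangle to the signed sum of its edges. For instance
  ∂chj = hj − cj + ch,
  ∂abg = bg − ag + ab.
The resulting 30×20 matrix has rank 20, and its Smith normal form has invariant factors (1,1,1,1,1,1,1,1,1,1,1,1,1,1,1,1,1,1,1,2).

From H_k ≅ ker(∂_k) / im(∂_{k+1}) we obtain:

  H_0: rank C_0 − rank ∂_1 = 10 − 9 = 1, and the invariant factors of ∂_1 are all 1, so H_0 = Z.
  H_1: rank ker ∂_1 − rank ∂_2 = (30 − 9) − 20 = 1, and ∂_2 has invariant factor 2 > 1, so H_1 = Z ⊕ Z/2.
  H_2: rank ker ∂_2 − rank ∂_3 = (20 − 20) − 0 = 0, and there is no ∂_3, so H_2 = 0.

As a check, the Euler characteristic is 10 − 30 + 20 = 0, which agrees with 1 − 1 + 0 = 0.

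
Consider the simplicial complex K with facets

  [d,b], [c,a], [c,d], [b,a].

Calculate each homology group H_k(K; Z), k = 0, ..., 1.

Fix the vertex order a < b < c < d and write every simplex with vertices in increasing order. Then dim K = 1 and the simplices of K are:

  0-simplices (4): a, b, c, d
  1-simplices (4): ab, ac, bd, cd

giving chain groups C_0 ≅ Z^4, C_1 ≅ Z^4.

Boundary ∂_1: C_1 → C_0 is given by ∂[p,q] = [q] − [p]. For instance
  ∂ac = c − a.
The resulting 4×4 matrix has rank 3, and its Smith normal form has invariant factors (1,1,1).

Computing H_k = (kernel of ∂_k) / (image of ∂_{k+1}):

  H_0: rank C_0 − rank ∂_1 = 4 − 3 = 1, and the invariant factors of ∂_1 are all 1, so H_0 ≅ Z.
  H_1: rank ker ∂_1 − rank ∂_2 = (4 − 3) − 0 = 1, and there is no ∂_2, so H_1 ≅ Z.

As a check, the Euler characteristic is 4 − 4 = 0, which agrees with 1 − 1 = 0.

H_0 = Z,  H_1 = Z.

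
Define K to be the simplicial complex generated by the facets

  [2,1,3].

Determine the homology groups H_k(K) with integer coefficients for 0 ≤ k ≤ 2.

H_0 = Z,  H_1 = 0,  H_2 = 0.

Order the vertices as 1 < 2 < 3. Listing each simplex with vertices in this order, K has dimension 2 with simplices:

  0-simplices (3): [1], [2], [3]
  1-simplices (3): [1,2], [1,3], [2,3]
  2-simplices (1): [1,2,3]

giving chain groups C_0 ≅ Z^3, C_1 ≅ Z^3, C_2 ≅ Z^1.

Boundary ∂_1: C_1 → C_0 is given by ∂[p,q] = [q] − [p].
The 3×3 boundary matrix has rank 2 and Smith normal form diag(1,1).

∂_2: C_2 → C_1 sends each 2-simplex [p,q,r] to [q,r] − [p,r] + [p,q]. For instance
  ∂[1,2,3] = [2,3] − [1,3] + [1,2].
The 3×1 boundary matrix has rank 1 and Smith normal form diag(1).

From H_k ≅ ker(∂_k) / im(∂_{k+1}) we obtain:

  H_0: rank C_0 − rank ∂_1 = 3 − 2 = 1, and the invariant factors of ∂_1 are all 1, so H_0 ≅ Z.
  H_1: rank ker ∂_1 − rank ∂_2 = (3 − 2) − 1 = 0, and the invariant factors of ∂_2 are all 1, so H_1 ≅ 0.
  H_2: rank ker ∂_2 − rank ∂_3 = (1 − 1) − 0 = 0, and there is no ∂_3, so H_2 ≅ 0.

As a check, the Euler characteristic is 3 − 3 + 1 = 1, which agrees with 1 − 0 + 0 = 1.
(K is a triangulation of the 2-simplex.)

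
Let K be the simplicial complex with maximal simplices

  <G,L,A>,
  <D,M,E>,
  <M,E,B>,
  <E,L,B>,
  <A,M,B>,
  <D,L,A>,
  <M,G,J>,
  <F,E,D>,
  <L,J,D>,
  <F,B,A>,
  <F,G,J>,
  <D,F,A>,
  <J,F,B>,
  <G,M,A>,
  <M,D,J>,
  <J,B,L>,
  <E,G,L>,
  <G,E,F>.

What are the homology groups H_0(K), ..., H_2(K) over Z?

We work with the vertex ordering A < B < D < E < F < G < J < L < M. The simplices of K, each written with vertices in increasing order, are:

  0-simplices (9): A, B, D, E, F, G, J, L, M
  1-simplices (27): AB, AD, AF, AG, AL, AM, BE, BF, BJ, BL, BM, DE, DF, DJ, DL, DM, EF, EG, EL, EM, FG, FJ, GJ, GL, GM, JL, JM
  2-simplices (18): ABF, ABM, ADF, ADL, AGL, AGM, BEL, BEM, BFJ, BJL, DEF, DEM, DJL, DJM, EFG, EGL, FGJ, GJM

Hence C_0 ≅ Z^9, C_1 ≅ Z^27, C_2 ≅ Z^18.

The boundary map ∂_1: C_1 → C_0 is given by ∂[p,q] = [q] − [p].
The resulting 9×27 matrix has rank 8, and its Smith normal form has invariant factors (1,1,1,1,1,1,1,1).

The boundary map ∂_2: C_2 → C_1 sends each 2-simplex [p,q,r] to [q,r] − [p,r] + [p,q]. For instance
  ∂BEM = EM − BM + BE,
  ∂ABM = BM − AM + AB.
The resulting 27×18 matrix has rank 17, and its Smith normal form has invariant factors (1,1,1,1,1,1,1,1,1,1,1,1,1,1,1,1,1).

Now H_k = ker ∂_k / im ∂_{k+1}, so:

  H_0: rank C_0 − rank ∂_1 = 9 − 8 = 1, and the invariant factors of ∂_1 are all 1, so H_0 = Z.
  H_1: rank ker ∂_1 − rank ∂_2 = (27 − 8) − 17 = 2, and the invariant factors of ∂_2 are all 1, so H_1 = Z^2.
  H_2: rank ker ∂_2 − rank ∂_3 = (18 − 17) − 0 = 1, and there is no ∂_3, so H_2 = Z.

As a check, the Euler characteristic is 9 − 27 + 18 = 0, which agrees with 1 − 2 + 1 = 0.

H_0 = Z,  H_1 = Z^2,  H_2 = Z.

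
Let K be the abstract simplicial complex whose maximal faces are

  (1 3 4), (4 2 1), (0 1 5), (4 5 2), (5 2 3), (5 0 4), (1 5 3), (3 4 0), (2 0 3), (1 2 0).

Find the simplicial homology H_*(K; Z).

Fix the vertex order 0 < 1 < 2 < 3 < 4 < 5 and write every simplex with vertices in increasing order. Then dim K = 2 and the simplices of K are:

  0-simplices (6): [0], [1], [2], [3], [4], [5]
  1-simplices (15): [0,1], [0,2], [0,3], [0,4], [0,5], [1,2], [1,3], [1,4], [1,5], [2,3], [2,4], [2,5], [3,4], [3,5], [4,5]
  2-simplices (10): [0,1,2], [0,1,5], [0,2,3], [0,3,4], [0,4,5], [1,2,4], [1,3,4], [1,3,5], [2,3,5], [2,4,5]

so the chain groups are C_0 ≅ Z^6, C_1 ≅ Z^15, C_2 ≅ Z^10.

∂_1: C_1 → C_0 sends each edge [p,q] (with p < q) to q − p. For instance
  ∂[2,5] = [5] − [2].
The 6×15 boundary matrix has rank 5 and Smith normal form diag(1,1,1,1,1).

The boundary map ∂_2: C_2 → C_1 maps a triangle to the signed sum of its edges. For instance
  ∂[2,4,5] = [4,5] − [2,5] + [2,4],
  ∂[0,3,4] = [3,4] − [0,4] + [0,3].
The resulting 15×10 matrix has rank 10, and its Smith normal form has invariant factors (1,1,1,1,1,1,1,1,1,2).

From H_k ≅ ker(∂_k) / im(∂_{k+1}) we obtain:

  H_0: rank C_0 − rank ∂_1 = 6 − 5 = 1, and the invariant factors of ∂_1 are all 1, so H_0 ≅ Z.
  H_1: rank ker ∂_1 − rank ∂_2 = (15 − 5) − 10 = 0, and ∂_2 has invariant factor 2 > 1, so H_1 ≅ Z/2.
  H_2: rank ker ∂_2 − rank ∂_3 = (10 − 10) − 0 = 0, and there is no ∂_3, so H_2 ≅ 0.

(K is a triangulation of the real projective plane RP^2.)

H_0 ≅ Z,  H_1 ≅ Z/2,  H_2 = 0.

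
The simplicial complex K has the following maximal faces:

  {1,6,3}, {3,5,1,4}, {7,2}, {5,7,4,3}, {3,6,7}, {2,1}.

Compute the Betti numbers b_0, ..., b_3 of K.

K has 7 vertices, 14 edges, 9 triangles, 2 3-simplices.
rank ∂_0 = 0, rank ∂_1 = 6 ⇒ b_0 = 7 − 0 − 6 = 1; all invariant factors of ∂_1 are 1 so no torsion. So H_0 = Z.
rank ∂_1 = 6, rank ∂_2 = 7 ⇒ b_1 = 14 − 6 − 7 = 1; all invariant factors of ∂_2 are 1 so no torsion. So H_1 = Z.
rank ∂_2 = 7, rank ∂_3 = 2 ⇒ b_2 = 9 − 7 − 2 = 0; all invariant factors of ∂_3 are 1 so no torsion. So H_2 = 0.
rank ∂_3 = 2, rank ∂_4 = 0 ⇒ b_3 = 2 − 2 − 0 = 0. So H_3 = 0.

b_0 = 1, b_1 = 1, b_2 = 0, b_3 = 0.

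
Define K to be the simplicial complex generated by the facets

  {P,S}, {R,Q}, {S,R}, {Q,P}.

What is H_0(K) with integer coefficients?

Order the vertices as P < Q < R < S. Listing each simplex with vertices in this order, K has dimension 1 with simplices:

  0-simplices (4): P, Q, R, S
  1-simplices (4): PQ, PS, QR, RS

giving chain groups C_0 ≅ Z^4, C_1 ≅ Z^4.

Boundary ∂_1: C_1 → C_0 sends each edge [p,q] (with p < q) to q − p.
The resulting 4×4 matrix has rank 3, and its Smith normal form has invariant factors (1,1,1).

From H_k ≅ ker(∂_k) / im(∂_{k+1}) we obtain:

  H_0: rank C_0 − rank ∂_1 = 4 − 3 = 1, and the invariant factors of ∂_1 are all 1, so H_0 = Z.

H_0 ≅ Z.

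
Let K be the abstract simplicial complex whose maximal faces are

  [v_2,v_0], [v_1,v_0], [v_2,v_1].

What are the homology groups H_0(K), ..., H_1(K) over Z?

H_0 ≅ Z,  H_1 ≅ Z.

Fix the vertex order v_0 < v_1 < v_2 and write every simplex with vertices in increasing order. Then dim K = 1 and the simplices of K are:

  0-simplices (3): [v_0], [v_1], [v_2]
  1-simplices (3): [v_0,v_1], [v_0,v_2], [v_1,v_2]

Hence C_0 ≅ Z^3, C_1 ≅ Z^3.

The boundary map ∂_1: C_1 → C_0 sends each edge [p,q] (with p < q) to q − p. For instance
  ∂[v_0,v_1] = [v_1] − [v_0].
The 3×3 boundary matrix has rank 2 and Smith normal form diag(1,1).

Now H_k = ker ∂_k / im ∂_{k+1}, so:

  H_0: rank C_0 − rank ∂_1 = 3 − 2 = 1, and the invariant factors of ∂_1 are all 1, so H_0 ≅ Z.
  H_1: rank ker ∂_1 − rank ∂_2 = (3 − 2) − 0 = 1, and there is no ∂_2, so H_1 ≅ Z.

As a check, the Euler characteristic is 3 − 3 = 0, which agrees with 1 − 1 = 0.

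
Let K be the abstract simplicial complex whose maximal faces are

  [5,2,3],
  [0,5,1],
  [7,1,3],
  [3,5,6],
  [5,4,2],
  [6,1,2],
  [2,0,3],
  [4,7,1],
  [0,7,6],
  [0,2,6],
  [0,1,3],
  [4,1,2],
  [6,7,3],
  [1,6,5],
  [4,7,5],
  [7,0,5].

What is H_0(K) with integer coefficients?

K has 8 vertices, 24 edges, 16 triangles.
rank ∂_0 = 0, rank ∂_1 = 7 ⇒ b_0 = 8 − 0 − 7 = 1; all invariant factors of ∂_1 are 1 so no torsion. So H_0 ≅ Z.

H_0 = Z.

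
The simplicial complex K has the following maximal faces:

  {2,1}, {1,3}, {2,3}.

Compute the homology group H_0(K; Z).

H_0 ≅ Z.

Order the vertices as 1 < 2 < 3. Listing each simplex with vertices in this order, K has dimension 1 with simplices:

  0-simplices (3): [1], [2], [3]
  1-simplices (3): [1,2], [1,3], [2,3]

so the chain groups are C_0 ≅ Z^3, C_1 ≅ Z^3.

The boundary map ∂_1: C_1 → C_0 sends each edge [p,q] (with p < q) to q − p.
The resulting 3×3 matrix has rank 2, and its Smith normal form has invariant factors (1,1).

Reading off H_k = ker ∂_k / im ∂_{k+1}:

  H_0: rank C_0 − rank ∂_1 = 3 − 2 = 1, and the invariant factors of ∂_1 are all 1, so H_0 ≅ Z.

(K is a triangulation of the circle S^1.)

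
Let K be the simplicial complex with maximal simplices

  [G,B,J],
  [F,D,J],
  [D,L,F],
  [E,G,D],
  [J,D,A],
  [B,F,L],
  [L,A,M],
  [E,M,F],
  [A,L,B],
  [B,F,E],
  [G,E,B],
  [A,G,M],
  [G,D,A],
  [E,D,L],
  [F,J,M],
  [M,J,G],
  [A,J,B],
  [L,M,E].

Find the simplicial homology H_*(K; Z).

H_0 = Z,  H_1 = Z ⊕ Z_2,  H_2 = 0.

Order the vertices as A < B < D < E < F < G < J < L < M. Listing each simplex with vertices in this order, K has dimension 2 with simplices:

  0-simplices (9): A, B, D, E, F, G, J, L, M
  1-simplices (27): AB, AD, AG, AJ, AL, AM, BE, BF, BG, BJ, BL, DE, DF, DG, DJ, DL, EF, EG, EL, EM, FJ, FL, FM, GJ, GM, JM, LM
  2-simplices (18): ABJ, ABL, ADG, ADJ, AGM, ALM, BEF, BEG, BFL, BGJ, DEG, DEL, DFJ, DFL, EFM, ELM, FJM, GJM

Hence C_0 ≅ Z^9, C_1 ≅ Z^27, C_2 ≅ Z^18.

∂_1: C_1 → C_0 maps an edge to its endpoints' difference, ∂[p,q] = q − p. For instance
  ∂EM = M − E.
The 9×27 boundary matrix has rank 8 and Smith normal form diag(1,1,1,1,1,1,1,1).

∂_2: C_2 → C_1 maps a triangle to the signed sum of its edges. For instance
  ∂BFL = FL − BL + BF,
  ∂DFL = FL − DL + DF.
The resulting 27×18 matrix has rank 18, and its Smith normal form has invariant factors (1,1,1,1,1,1,1,1,1,1,1,1,1,1,1,1,1,2).

Computing H_k = (kernel of ∂_k) / (image of ∂_{k+1}):

  H_0: rank C_0 − rank ∂_1 = 9 − 8 = 1, and the invariant factors of ∂_1 are all 1, so H_0 ≅ Z.
  H_1: rank ker ∂_1 − rank ∂_2 = (27 − 8) − 18 = 1, and ∂_2 has invariant factor 2 > 1, so H_1 ≅ Z ⊕ Z_2.
  H_2: rank ker ∂_2 − rank ∂_3 = (18 − 18) − 0 = 0, and there is no ∂_3, so H_2 ≅ 0.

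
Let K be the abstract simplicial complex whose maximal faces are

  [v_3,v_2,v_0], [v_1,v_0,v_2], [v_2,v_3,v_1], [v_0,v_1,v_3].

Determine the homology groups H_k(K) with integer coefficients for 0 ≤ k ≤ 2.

H_0 = Z,  H_1 = 0,  H_2 = Z.

We work with the vertex ordering v_0 < v_1 < v_2 < v_3. The simplices of K, each written with vertices in increasing order, are:

  0-simplices (4): [v_0], [v_1], [v_2], [v_3]
  1-simplices (6): [v_0,v_1], [v_0,v_2], [v_0,v_3], [v_1,v_2], [v_1,v_3], [v_2,v_3]
  2-simplices (4): [v_0,v_1,v_2], [v_0,v_1,v_3], [v_0,v_2,v_3], [v_1,v_2,v_3]

so the chain groups are C_0 ≅ Z^4, C_1 ≅ Z^6, C_2 ≅ Z^4.

The boundary map ∂_1: C_1 → C_0 maps an edge to its endpoints' difference, ∂[p,q] = q − p. For instance
  ∂[v_1,v_2] = [v_2] − [v_1].
The 4×6 boundary matrix has rank 3 and Smith normal form diag(1,1,1).

Boundary ∂_2: C_2 → C_1 acts by ∂[p,q,r] = [q,r] − [p,r] + [p,q]. For instance
  ∂[v_0,v_2,v_3] = [v_2,v_3] − [v_0,v_3] + [v_0,v_2],
  ∂[v_0,v_1,v_2] = [v_1,v_2] − [v_0,v_2] + [v_0,v_1].
This gives a 6×4 integer matrix of rank 3; reducing to Smith normal form yields diagonal entries (1,1,1).

From H_k ≅ ker(∂_k) / im(∂_{k+1}) we obtain:

  H_0: rank C_0 − rank ∂_1 = 4 − 3 = 1, and the invariant factors of ∂_1 are all 1, so H_0 = Z.
  H_1: rank ker ∂_1 − rank ∂_2 = (6 − 3) − 3 = 0, and the invariant factors of ∂_2 are all 1, so H_1 = 0.
  H_2: rank ker ∂_2 − rank ∂_3 = (4 − 3) − 0 = 1, and there is no ∂_3, so H_2 = Z.

As a check, the Euler characteristic is 4 − 6 + 4 = 2, which agrees with 1 − 0 + 1 = 2.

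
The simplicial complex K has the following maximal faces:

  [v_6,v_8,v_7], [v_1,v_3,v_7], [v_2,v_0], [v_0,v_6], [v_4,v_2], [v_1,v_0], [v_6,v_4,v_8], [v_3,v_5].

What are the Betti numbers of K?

b_0 = 1, b_1 = 2, b_2 = 0.

We work with the vertex ordering v_0 < v_1 < v_2 < v_3 < v_4 < v_5 < v_6 < v_7 < v_8. The simplices of K, each written with vertices in increasing order, are:

  0-simplices (9): [v_0], [v_1], [v_2], [v_3], [v_4], [v_5], [v_6], [v_7], [v_8]
  1-simplices (13): [v_0,v_1], [v_0,v_2], [v_0,v_6], [v_1,v_3], [v_1,v_7], [v_2,v_4], [v_3,v_5], [v_3,v_7], [v_4,v_6], [v_4,v_8], [v_6,v_7], [v_6,v_8], [v_7,v_8]
  2-simplices (3): [v_1,v_3,v_7], [v_4,v_6,v_8], [v_6,v_7,v_8]

Hence C_0 ≅ Z^9, C_1 ≅ Z^13, C_2 ≅ Z^3.

Boundary ∂_1: C_1 → C_0 maps an edge to its endpoints' difference, ∂[p,q] = q − p. For instance
  ∂[v_0,v_1] = [v_1] − [v_0].
The 9×13 boundary matrix has rank 8 and Smith normal form diag(1,1,1,1,1,1,1,1).

∂_2: C_2 → C_1 sends each 2-simplex [p,q,r] to [q,r] − [p,r] + [p,q]. For instance
  ∂[v_6,v_7,v_8] = [v_7,v_8] − [v_6,v_8] + [v_6,v_7],
  ∂[v_4,v_6,v_8] = [v_6,v_8] − [v_4,v_8] + [v_4,v_6].
This gives a 13×3 integer matrix of rank 3; reducing to Smith normal form yields diagonal entries (1,1,1).

From H_k ≅ ker(∂_k) / im(∂_{k+1}) we obtain:

  H_0: rank C_0 − rank ∂_1 = 9 − 8 = 1, and the invariant factors of ∂_1 are all 1, so H_0 = Z.
  H_1: rank ker ∂_1 − rank ∂_2 = (13 − 8) − 3 = 2, and the invariant factors of ∂_2 are all 1, so H_1 = Z^2.
  H_2: rank ker ∂_2 − rank ∂_3 = (3 − 3) − 0 = 0, and there is no ∂_3, so H_2 = 0.

Hence the Betti numbers are b_0 = 1, b_1 = 2, b_2 = 0.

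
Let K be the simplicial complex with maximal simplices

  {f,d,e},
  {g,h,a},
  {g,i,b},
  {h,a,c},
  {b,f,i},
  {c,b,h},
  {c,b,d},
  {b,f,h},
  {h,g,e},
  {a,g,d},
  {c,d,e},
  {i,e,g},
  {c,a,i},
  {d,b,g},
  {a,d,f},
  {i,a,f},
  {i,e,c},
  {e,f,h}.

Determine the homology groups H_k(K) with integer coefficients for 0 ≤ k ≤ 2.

H_0 = Z,  H_1 = Z^2,  H_2 = Z.

We work with the vertex ordering a < b < c < d < e < f < g < h < i. The simplices of K, each written with vertices in increasing order, are:

  0-simplices (9): a, b, c, d, e, f, g, h, i
  1-simplices (27): ac, ad, af, ag, ah, ai, bc, bd, bf, bg, bh, bi, cd, ce, ch, ci, de, df, dg, ef, eg, eh, ei, fh, fi, gh, gi
  2-simplices (18): ach, aci, adf, adg, afi, agh, bcd, bch, bdg, bfh, bfi, bgi, cde, cei, def, efh, egh, egi

giving chain groups C_0 ≅ Z^9, C_1 ≅ Z^27, C_2 ≅ Z^18.

Boundary ∂_1: C_1 → C_0 is given by ∂[p,q] = [q] − [p]. For instance
  ∂ad = d − a.
The resulting 9×27 matrix has rank 8, and its Smith normal form has invariant factors (1,1,1,1,1,1,1,1).

∂_2: C_2 → C_1 sends each 2-simplex [p,q,r] to [q,r] − [p,r] + [p,q]. For instance
  ∂adg = dg − ag + ad,
  ∂agh = gh − ah + ag.
As a 27×18 matrix over Z this has rank 17, with invariant factors (1,1,1,1,1,1,1,1,1,1,1,1,1,1,1,1,1).

Reading off H_k = ker ∂_k / im ∂_{k+1}:

  H_0: rank C_0 − rank ∂_1 = 9 − 8 = 1, and the invariant factors of ∂_1 are all 1, so H_0 = Z.
  H_1: rank ker ∂_1 − rank ∂_2 = (27 − 8) − 17 = 2, and the invariant factors of ∂_2 are all 1, so H_1 = Z^2.
  H_2: rank ker ∂_2 − rank ∂_3 = (18 − 17) − 0 = 1, and there is no ∂_3, so H_2 = Z.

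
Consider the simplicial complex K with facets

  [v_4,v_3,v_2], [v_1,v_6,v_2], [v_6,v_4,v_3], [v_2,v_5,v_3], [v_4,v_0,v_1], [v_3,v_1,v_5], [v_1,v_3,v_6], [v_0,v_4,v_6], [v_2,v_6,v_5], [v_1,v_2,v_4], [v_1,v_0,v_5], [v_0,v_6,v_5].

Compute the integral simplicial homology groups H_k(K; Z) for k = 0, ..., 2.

H_0 = Z,  H_1 = Z/2Z,  H_2 = 0.

We work with the vertex ordering v_0 < v_1 < v_2 < v_3 < v_4 < v_5 < v_6. The simplices of K, each written with vertices in increasing order, are:

  0-simplices (7): [v_0], [v_1], [v_2], [v_3], [v_4], [v_5], [v_6]
  1-simplices (18): (18 of them)
  2-simplices (12): (12 of them)

so the chain groups are C_0 ≅ Z^7, C_1 ≅ Z^18, C_2 ≅ Z^12.

Boundary ∂_1: C_1 → C_0 maps an edge to its endpoints' difference, ∂[p,q] = q − p. For instance
  ∂[v_4,v_6] = [v_6] − [v_4].
The 7×18 boundary matrix has rank 6 and Smith normal form diag(1,1,1,1,1,1).

∂_2: C_2 → C_1 acts by ∂[p,q,r] = [q,r] − [p,r] + [p,q]. For instance
  ∂[v_1,v_2,v_6] = [v_2,v_6] − [v_1,v_6] + [v_1,v_2],
  ∂[v_2,v_3,v_4] = [v_3,v_4] − [v_2,v_4] + [v_2,v_3].
As a 18×12 matrix over Z this has rank 12, with invariant factors (1,1,1,1,1,1,1,1,1,1,1,2).

Now H_k = ker ∂_k / im ∂_{k+1}, so:

  H_0: rank C_0 − rank ∂_1 = 7 − 6 = 1, and the invariant factors of ∂_1 are all 1, so H_0 ≅ Z.
  H_1: rank ker ∂_1 − rank ∂_2 = (18 − 6) − 12 = 0, and ∂_2 has invariant factor 2 > 1, so H_1 ≅ Z/2Z.
  H_2: rank ker ∂_2 − rank ∂_3 = (12 − 12) − 0 = 0, and there is no ∂_3, so H_2 ≅ 0.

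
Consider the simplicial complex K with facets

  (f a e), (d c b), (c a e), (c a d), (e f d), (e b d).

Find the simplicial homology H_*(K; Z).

Fix the vertex order a < b < c < d < e < f and write every simplex with vertices in increasing order. Then dim K = 2 and the simplices of K are:

  0-simplices (6): a, b, c, d, e, f
  1-simplices (12): ac, ad, ae, af, bc, bd, be, cd, ce, de, df, ef
  2-simplices (6): acd, ace, aef, bcd, bde, def

so the chain groups are C_0 ≅ Z^6, C_1 ≅ Z^12, C_2 ≅ Z^6.

Boundary ∂_1: C_1 → C_0 sends each edge [p,q] (with p < q) to q − p.
The resulting 6×12 matrix has rank 5, and its Smith normal form has invariant factors (1,1,1,1,1).

Boundary ∂_2: C_2 → C_1 maps a triangle to the signed sum of its edges. For instance
  ∂bde = de − be + bd,
  ∂ace = ce − ae + ac.
As a 12×6 matrix over Z this has rank 6, with invariant factors (1,1,1,1,1,1).

From H_k ≅ ker(∂_k) / im(∂_{k+1}) we obtain:

  H_0: rank C_0 − rank ∂_1 = 6 − 5 = 1, and the invariant factors of ∂_1 are all 1, so H_0 ≅ Z.
  H_1: rank ker ∂_1 − rank ∂_2 = (12 − 5) − 6 = 1, and the invariant factors of ∂_2 are all 1, so H_1 ≅ Z.
  H_2: rank ker ∂_2 − rank ∂_3 = (6 − 6) − 0 = 0, and there is no ∂_3, so H_2 ≅ 0.

H_0 ≅ Z,  H_1 ≅ Z,  H_2 = 0.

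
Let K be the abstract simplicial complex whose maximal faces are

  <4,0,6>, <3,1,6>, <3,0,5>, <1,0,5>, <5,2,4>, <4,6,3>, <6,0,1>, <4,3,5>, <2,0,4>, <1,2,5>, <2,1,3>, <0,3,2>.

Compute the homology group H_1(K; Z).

H_1 ≅ Z/2Z.

K has 7 vertices, 18 edges, 12 triangles.
rank ∂_1 = 6, rank ∂_2 = 12 ⇒ b_1 = 18 − 6 − 12 = 0; ∂_2 has invariant factor(s) [2] giving torsion. So H_1 = Z/2Z.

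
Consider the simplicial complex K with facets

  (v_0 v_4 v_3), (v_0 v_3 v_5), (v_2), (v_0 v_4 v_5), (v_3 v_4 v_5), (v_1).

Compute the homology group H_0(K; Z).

We work with the vertex ordering v_0 < v_1 < v_2 < v_3 < v_4 < v_5. The simplices of K, each written with vertices in increasing order, are:

  0-simplices (6): [v_0], [v_1], [v_2], [v_3], [v_4], [v_5]
  1-simplices (6): [v_0,v_3], [v_0,v_4], [v_0,v_5], [v_3,v_4], [v_3,v_5], [v_4,v_5]
  2-simplices (4): [v_0,v_3,v_4], [v_0,v_3,v_5], [v_0,v_4,v_5], [v_3,v_4,v_5]

Hence C_0 ≅ Z^6, C_1 ≅ Z^6, C_2 ≅ Z^4.

The boundary map ∂_1: C_1 → C_0 is given by ∂[p,q] = [q] − [p].
This gives a 6×6 integer matrix of rank 3; reducing to Smith normal form yields diagonal entries (1,1,1).

Boundary ∂_2: C_2 → C_1 sends each 2-simplex [p,q,r] to [q,r] − [p,r] + [p,q]. For instance
  ∂[v_0,v_4,v_5] = [v_4,v_5] − [v_0,v_5] + [v_0,v_4],
  ∂[v_3,v_4,v_5] = [v_4,v_5] − [v_3,v_5] + [v_3,v_4].
The resulting 6×4 matrix has rank 3, and its Smith normal form has invariant factors (1,1,1).

Reading off H_k = ker ∂_k / im ∂_{k+1}:

  H_0: rank C_0 − rank ∂_1 = 6 − 3 = 3, and the invariant factors of ∂_1 are all 1, so H_0 = Z^3.

(K is a triangulation of the disjoint union of the 2-sphere S^2 and a set of 2 points.)

H_0 ≅ Z^3.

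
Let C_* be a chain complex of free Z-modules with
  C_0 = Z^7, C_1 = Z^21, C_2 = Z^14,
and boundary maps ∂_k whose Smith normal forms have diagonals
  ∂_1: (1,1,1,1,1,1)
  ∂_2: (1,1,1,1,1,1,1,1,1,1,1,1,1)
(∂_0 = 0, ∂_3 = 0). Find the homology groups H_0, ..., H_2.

H_0 = Z,  H_1 = Z^2,  H_2 = Z.

H_0: b_0 = 7 − 0 − 6 = 1; torsion from ∂_1 factors > 1: none. So H_0 = Z.
H_1: b_1 = 21 − 6 − 13 = 2; torsion from ∂_2 factors > 1: none. So H_1 = Z^2.
H_2: b_2 = 14 − 13 − 0 = 1; torsion from ∂_3 factors > 1: none. So H_2 = Z.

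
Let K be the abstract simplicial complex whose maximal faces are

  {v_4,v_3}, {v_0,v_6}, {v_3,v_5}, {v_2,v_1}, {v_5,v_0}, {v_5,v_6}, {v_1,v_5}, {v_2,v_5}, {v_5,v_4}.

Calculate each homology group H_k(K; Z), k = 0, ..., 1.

H_0 ≅ Z,  H_1 ≅ Z^3.

K has 7 vertices, 9 edges.
rank ∂_0 = 0, rank ∂_1 = 6 ⇒ b_0 = 7 − 0 − 6 = 1; all invariant factors of ∂_1 are 1 so no torsion. So H_0 ≅ Z.
rank ∂_1 = 6, rank ∂_2 = 0 ⇒ b_1 = 9 − 6 − 0 = 3. So H_1 ≅ Z^3.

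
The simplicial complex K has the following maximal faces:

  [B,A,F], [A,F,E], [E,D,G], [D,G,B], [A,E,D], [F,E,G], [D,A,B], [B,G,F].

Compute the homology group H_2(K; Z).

H_2 ≅ Z.

K has 6 vertices, 12 edges, 8 triangles.
rank ∂_2 = 7, rank ∂_3 = 0 ⇒ b_2 = 8 − 7 − 0 = 1. So H_2 ≅ Z.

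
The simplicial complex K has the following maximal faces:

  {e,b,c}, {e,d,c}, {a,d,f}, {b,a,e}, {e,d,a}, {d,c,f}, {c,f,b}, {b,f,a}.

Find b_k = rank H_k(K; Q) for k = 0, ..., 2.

b_0 = 1, b_1 = 0, b_2 = 1.

Order the vertices as a < b < c < d < e < f. Listing each simplex with vertices in this order, K has dimension 2 with simplices:

  0-simplices (6): a, b, c, d, e, f
  1-simplices (12): ab, ad, ae, af, bc, be, bf, cd, ce, cf, de, df
  2-simplices (8): abe, abf, ade, adf, bce, bcf, cde, cdf

giving chain groups C_0 ≅ Z^6, C_1 ≅ Z^12, C_2 ≅ Z^8.

Boundary ∂_1: C_1 → C_0 sends each edge [p,q] (with p < q) to q − p. For instance
  ∂af = f − a.
This gives a 6×12 integer matrix of rank 5; reducing to Smith normal form yields diagonal entries (1,1,1,1,1).

The boundary map ∂_2: C_2 → C_1 sends each 2-simplex [p,q,r] to [q,r] − [p,r] + [p,q]. For instance
  ∂abf = bf − af + ab,
  ∂abe = be − ae + ab.
As a 12×8 matrix over Z this has rank 7, with invariant factors (1,1,1,1,1,1,1).

From H_k ≅ ker(∂_k) / im(∂_{k+1}) we obtain:

  H_0: rank C_0 − rank ∂_1 = 6 − 5 = 1, and the invariant factors of ∂_1 are all 1, so H_0 = Z.
  H_1: rank ker ∂_1 − rank ∂_2 = (12 − 5) − 7 = 0, and the invariant factors of ∂_2 are all 1, so H_1 = 0.
  H_2: rank ker ∂_2 − rank ∂_3 = (8 − 7) − 0 = 1, and there is no ∂_3, so H_2 = Z.

As a check, the Euler characteristic is 6 − 12 + 8 = 2, which agrees with 1 − 0 + 1 = 2.

Hence the Betti numbers are b_0 = 1, b_1 = 0, b_2 = 1.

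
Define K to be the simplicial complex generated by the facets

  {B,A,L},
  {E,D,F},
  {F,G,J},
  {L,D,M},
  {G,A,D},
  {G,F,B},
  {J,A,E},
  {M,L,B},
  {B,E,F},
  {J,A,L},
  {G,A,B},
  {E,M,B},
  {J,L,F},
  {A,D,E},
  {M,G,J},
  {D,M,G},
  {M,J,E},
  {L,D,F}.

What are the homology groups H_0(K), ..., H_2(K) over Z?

Fix the vertex order A < B < D < E < F < G < J < L < M and write every simplex with vertices in increasing order. Then dim K = 2 and the simplices of K are:

  0-simplices (9): A, B, D, E, F, G, J, L, M
  1-simplices (27): AB, AD, AE, AG, AJ, AL, BE, BF, BG, BL, BM, DE, DF, DG, DL, DM, EF, EJ, EM, FG, FJ, FL, GJ, GM, JL, JM, LM
  2-simplices (18): ABG, ABL, ADE, ADG, AEJ, AJL, BEF, BEM, BFG, BLM, DEF, DFL, DGM, DLM, EJM, FGJ, FJL, GJM

giving chain groups C_0 ≅ Z^9, C_1 ≅ Z^27, C_2 ≅ Z^18.

Boundary ∂_1: C_1 → C_0 maps an edge to its endpoints' difference, ∂[p,q] = q − p.
This gives a 9×27 integer matrix of rank 8; reducing to Smith normal form yields diagonal entries (1,1,1,1,1,1,1,1).

∂_2: C_2 → C_1 sends each 2-simplex [p,q,r] to [q,r] − [p,r] + [p,q]. For instance
  ∂DLM = LM − DM + DL,
  ∂DFL = FL − DL + DF.
The 27×18 boundary matrix has rank 17 and Smith normal form diag(1,1,1,1,1,1,1,1,1,1,1,1,1,1,1,1,1).

From H_k ≅ ker(∂_k) / im(∂_{k+1}) we obtain:

  H_0: rank C_0 − rank ∂_1 = 9 − 8 = 1, and the invariant factors of ∂_1 are all 1, so H_0 ≅ Z.
  H_1: rank ker ∂_1 − rank ∂_2 = (27 − 8) − 17 = 2, and the invariant factors of ∂_2 are all 1, so H_1 ≅ Z^2.
  H_2: rank ker ∂_2 − rank ∂_3 = (18 − 17) − 0 = 1, and there is no ∂_3, so H_2 ≅ Z.

(K is a triangulation of the torus T^2.)

H_0 = Z,  H_1 = Z^2,  H_2 = Z.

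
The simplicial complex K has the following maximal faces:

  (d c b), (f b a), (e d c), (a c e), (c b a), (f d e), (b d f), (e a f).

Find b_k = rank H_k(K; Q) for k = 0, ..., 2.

Order the vertices as a < b < c < d < e < f. Listing each simplex with vertices in this order, K has dimension 2 with simplices:

  0-simplices (6): a, b, c, d, e, f
  1-simplices (12): ab, ac, ae, af, bc, bd, bf, cd, ce, de, df, ef
  2-simplices (8): abc, abf, ace, aef, bcd, bdf, cde, def

so the chain groups are C_0 ≅ Z^6, C_1 ≅ Z^12, C_2 ≅ Z^8.

The boundary map ∂_1: C_1 → C_0 maps an edge to its endpoints' difference, ∂[p,q] = q − p. For instance
  ∂bd = d − b.
The resulting 6×12 matrix has rank 5, and its Smith normal form has invariant factors (1,1,1,1,1).

∂_2: C_2 → C_1 maps a triangle to the signed sum of its edges. For instance
  ∂abc = bc − ac + ab,
  ∂cde = de − ce + cd.
This gives a 12×8 integer matrix of rank 7; reducing to Smith normal form yields diagonal entries (1,1,1,1,1,1,1).

Computing H_k = (kernel of ∂_k) / (image of ∂_{k+1}):

  H_0: rank C_0 − rank ∂_1 = 6 − 5 = 1, and the invariant factors of ∂_1 are all 1, so H_0 ≅ Z.
  H_1: rank ker ∂_1 − rank ∂_2 = (12 − 5) − 7 = 0, and the invariant factors of ∂_2 are all 1, so H_1 ≅ 0.
  H_2: rank ker ∂_2 − rank ∂_3 = (8 − 7) − 0 = 1, and there is no ∂_3, so H_2 ≅ Z.

Hence the Betti numbers are b_0 = 1, b_1 = 0, b_2 = 1.

b_0 = 1, b_1 = 0, b_2 = 1.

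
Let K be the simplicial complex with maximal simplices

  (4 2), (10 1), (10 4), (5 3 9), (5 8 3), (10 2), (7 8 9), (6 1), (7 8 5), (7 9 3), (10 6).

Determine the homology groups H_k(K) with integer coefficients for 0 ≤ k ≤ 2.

H_0 = Z^2,  H_1 = Z^3,  H_2 = 0.

Take the total order 1 < 2 < 3 < 4 < 5 < 6 < 7 < 8 < 9 < 10 on the vertex set. Then K (dimension 2) consists of the simplices:

  0-simplices (10): [1], [2], [3], [4], [5], [6], [7], [8], [9], [10]
  1-simplices (16): [1,6], [1,10], [2,4], [2,10], [3,5], [3,7], [3,8], [3,9], [4,10], [5,7], [5,8], [5,9], [6,10], [7,8], [7,9], [8,9]
  2-simplices (5): [3,5,8], [3,5,9], [3,7,9], [5,7,8], [7,8,9]

Hence C_0 ≅ Z^10, C_1 ≅ Z^16, C_2 ≅ Z^5.

∂_1: C_1 → C_0 maps an edge to its endpoints' difference, ∂[p,q] = q − p.
The 10×16 boundary matrix has rank 8 and Smith normal form diag(1,1,1,1,1,1,1,1).

The boundary map ∂_2: C_2 → C_1 sends each 2-simplex [p,q,r] to [q,r] − [p,r] + [p,q]. For instance
  ∂[7,8,9] = [8,9] − [7,9] + [7,8],
  ∂[3,5,9] = [5,9] − [3,9] + [3,5].
As a 16×5 matrix over Z this has rank 5, with invariant factors (1,1,1,1,1).

Computing H_k = (kernel of ∂_k) / (image of ∂_{k+1}):

  H_0: rank C_0 − rank ∂_1 = 10 − 8 = 2, and the invariant factors of ∂_1 are all 1, so H_0 ≅ Z^2.
  H_1: rank ker ∂_1 − rank ∂_2 = (16 − 8) − 5 = 3, and the invariant factors of ∂_2 are all 1, so H_1 ≅ Z^3.
  H_2: rank ker ∂_2 − rank ∂_3 = (5 − 5) − 0 = 0, and there is no ∂_3, so H_2 ≅ 0.

As a check, the Euler characteristic is 10 − 16 + 5 = -1, which agrees with 2 − 3 + 0 = -1.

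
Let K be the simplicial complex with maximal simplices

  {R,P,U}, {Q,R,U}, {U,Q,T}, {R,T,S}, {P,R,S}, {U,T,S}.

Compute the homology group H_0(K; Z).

H_0 = Z.

Fix the vertex order P < Q < R < S < T < U and write every simplex with vertices in increasing order. Then dim K = 2 and the simplices of K are:

  0-simplices (6): P, Q, R, S, T, U
  1-simplices (12): PR, PS, PU, QR, QT, QU, RS, RT, RU, ST, SU, TU
  2-simplices (6): PRS, PRU, QRU, QTU, RST, STU

so the chain groups are C_0 ≅ Z^6, C_1 ≅ Z^12, C_2 ≅ Z^6.

∂_1: C_1 → C_0 sends each edge [p,q] (with p < q) to q − p. For instance
  ∂RS = S − R.
This gives a 6×12 integer matrix of rank 5; reducing to Smith normal form yields diagonal entries (1,1,1,1,1).

Boundary ∂_2: C_2 → C_1 acts by ∂[p,q,r] = [q,r] − [p,r] + [p,q]. For instance
  ∂QRU = RU − QU + QR,
  ∂RST = ST − RT + RS.
The 12×6 boundary matrix has rank 6 and Smith normal form diag(1,1,1,1,1,1).

Computing H_k = (kernel of ∂_k) / (image of ∂_{k+1}):

  H_0: rank C_0 − rank ∂_1 = 6 − 5 = 1, and the invariant factors of ∂_1 are all 1, so H_0 ≅ Z.

(K is a triangulation of the cylinder S^1 x I.)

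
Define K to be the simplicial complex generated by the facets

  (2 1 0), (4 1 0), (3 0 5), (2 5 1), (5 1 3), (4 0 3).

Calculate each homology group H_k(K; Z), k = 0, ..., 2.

K has 6 vertices, 12 edges, 6 triangles.
rank ∂_0 = 0, rank ∂_1 = 5 ⇒ b_0 = 6 − 0 − 5 = 1; all invariant factors of ∂_1 are 1 so no torsion. So H_0 = Z.
rank ∂_1 = 5, rank ∂_2 = 6 ⇒ b_1 = 12 − 5 − 6 = 1; all invariant factors of ∂_2 are 1 so no torsion. So H_1 = Z.
rank ∂_2 = 6, rank ∂_3 = 0 ⇒ b_2 = 6 − 6 − 0 = 0. So H_2 = 0.

H_0 = Z,  H_1 = Z,  H_2 = 0.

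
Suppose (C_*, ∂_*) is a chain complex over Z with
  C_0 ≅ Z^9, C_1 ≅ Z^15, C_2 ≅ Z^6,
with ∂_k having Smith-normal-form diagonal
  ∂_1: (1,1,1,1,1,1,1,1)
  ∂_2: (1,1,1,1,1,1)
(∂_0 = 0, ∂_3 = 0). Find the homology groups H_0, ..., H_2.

H_0: b_0 = 9 − 0 − 8 = 1; torsion from ∂_1 factors > 1: none. So H_0 = Z.
H_1: b_1 = 15 − 8 − 6 = 1; torsion from ∂_2 factors > 1: none. So H_1 = Z.
H_2: b_2 = 6 − 6 − 0 = 0; torsion from ∂_3 factors > 1: none. So H_2 = 0.

H_0 = Z,  H_1 = Z,  H_2 = 0.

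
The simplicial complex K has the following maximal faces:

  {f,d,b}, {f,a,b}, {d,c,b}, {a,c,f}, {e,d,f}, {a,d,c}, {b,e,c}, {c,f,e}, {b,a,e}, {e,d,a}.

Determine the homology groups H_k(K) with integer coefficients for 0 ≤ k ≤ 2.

H_0 ≅ Z,  H_1 ≅ Z_2,  H_2 = 0.

We work with the vertex ordering a < b < c < d < e < f. The simplices of K, each written with vertices in increasing order, are:

  0-simplices (6): a, b, c, d, e, f
  1-simplices (15): ab, ac, ad, ae, af, bc, bd, be, bf, cd, ce, cf, de, df, ef
  2-simplices (10): abe, abf, acd, acf, ade, bcd, bce, bdf, cef, def

so the chain groups are C_0 ≅ Z^6, C_1 ≅ Z^15, C_2 ≅ Z^10.

The boundary map ∂_1: C_1 → C_0 sends each edge [p,q] (with p < q) to q − p.
This gives a 6×15 integer matrix of rank 5; reducing to Smith normal form yields diagonal entries (1,1,1,1,1).

The boundary map ∂_2: C_2 → C_1 acts by ∂[p,q,r] = [q,r] − [p,r] + [p,q]. For instance
  ∂acf = cf − af + ac,
  ∂bce = ce − be + bc.
The resulting 15×10 matrix has rank 10, and its Smith normal form has invariant factors (1,1,1,1,1,1,1,1,1,2).

Computing H_k = (kernel of ∂_k) / (image of ∂_{k+1}):

  H_0: rank C_0 − rank ∂_1 = 6 − 5 = 1, and the invariant factors of ∂_1 are all 1, so H_0 = Z.
  H_1: rank ker ∂_1 − rank ∂_2 = (15 − 5) − 10 = 0, and ∂_2 has invariant factor 2 > 1, so H_1 = Z_2.
  H_2: rank ker ∂_2 − rank ∂_3 = (10 − 10) − 0 = 0, and there is no ∂_3, so H_2 = 0.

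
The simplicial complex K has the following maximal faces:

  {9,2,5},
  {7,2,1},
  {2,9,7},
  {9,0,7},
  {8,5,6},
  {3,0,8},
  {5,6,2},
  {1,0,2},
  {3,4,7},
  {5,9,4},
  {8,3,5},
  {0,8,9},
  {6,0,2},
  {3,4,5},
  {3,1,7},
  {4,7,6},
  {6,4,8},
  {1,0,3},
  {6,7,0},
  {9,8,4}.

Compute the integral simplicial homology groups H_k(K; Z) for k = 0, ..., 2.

Take the total order 0 < 1 < 2 < 3 < 4 < 5 < 6 < 7 < 8 < 9 on the vertex set. Then K (dimension 2) consists of the simplices:

  0-simplices (10): [0], [1], [2], [3], [4], [5], [6], [7], [8], [9]
  1-simplices (30): (30 of them)
  2-simplices (20): (20 of them)

giving chain groups C_0 ≅ Z^10, C_1 ≅ Z^30, C_2 ≅ Z^20.

Boundary ∂_1: C_1 → C_0 maps an edge to its endpoints' difference, ∂[p,q] = q − p.
This gives a 10×30 integer matrix of rank 9; reducing to Smith normal form yields diagonal entries (1,1,1,1,1,1,1,1,1).

Boundary ∂_2: C_2 → C_1 sends each 2-simplex [p,q,r] to [q,r] − [p,r] + [p,q]. For instance
  ∂[0,1,2] = [1,2] − [0,2] + [0,1],
  ∂[4,6,8] = [6,8] − [4,8] + [4,6].
This gives a 30×20 integer matrix of rank 20; reducing to Smith normal form yields diagonal entries (1,1,1,1,1,1,1,1,1,1,1,1,1,1,1,1,1,1,1,2).

From H_k ≅ ker(∂_k) / im(∂_{k+1}) we obtain:

  H_0: rank C_0 − rank ∂_1 = 10 − 9 = 1, and the invariant factors of ∂_1 are all 1, so H_0 = Z.
  H_1: rank ker ∂_1 − rank ∂_2 = (30 − 9) − 20 = 1, and ∂_2 has invariant factor 2 > 1, so H_1 = Z × Z/2.
  H_2: rank ker ∂_2 − rank ∂_3 = (20 − 20) − 0 = 0, and there is no ∂_3, so H_2 = 0.

(K is a triangulation of the Klein bottle.)

H_0 ≅ Z,  H_1 ≅ Z × Z/2,  H_2 = 0.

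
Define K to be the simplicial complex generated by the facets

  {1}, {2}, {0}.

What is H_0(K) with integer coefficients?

H_0 = Z^3.

Order the vertices as 0 < 1 < 2. Listing each simplex with vertices in this order, K has dimension 0 with simplices:

  0-simplices (3): [0], [1], [2]

Hence C_0 ≅ Z^3.

Reading off H_k = ker ∂_k / im ∂_{k+1}:

  H_0: rank C_0 − rank ∂_1 = 3 − 0 = 3, and there is no ∂_1, so H_0 ≅ Z^3.

(K is a triangulation of a set of 3 points.)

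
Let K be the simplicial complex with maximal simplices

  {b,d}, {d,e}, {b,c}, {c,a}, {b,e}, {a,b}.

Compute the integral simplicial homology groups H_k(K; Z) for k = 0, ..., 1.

Fix the vertex order a < b < c < d < e and write every simplex with vertices in increasing order. Then dim K = 1 and the simplices of K are:

  0-simplices (5): a, b, c, d, e
  1-simplices (6): ab, ac, bc, bd, be, de

Hence C_0 ≅ Z^5, C_1 ≅ Z^6.

∂_1: C_1 → C_0 maps an edge to its endpoints' difference, ∂[p,q] = q − p. For instance
  ∂ab = b − a.
The resulting 5×6 matrix has rank 4, and its Smith normal form has invariant factors (1,1,1,1).

Computing H_k = (kernel of ∂_k) / (image of ∂_{k+1}):

  H_0: rank C_0 − rank ∂_1 = 5 − 4 = 1, and the invariant factors of ∂_1 are all 1, so H_0 ≅ Z.
  H_1: rank ker ∂_1 − rank ∂_2 = (6 − 4) − 0 = 2, and there is no ∂_2, so H_1 ≅ Z^2.

H_0 = Z,  H_1 = Z^2.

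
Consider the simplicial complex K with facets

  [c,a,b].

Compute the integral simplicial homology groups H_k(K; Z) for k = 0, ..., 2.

H_0 ≅ Z,  H_1 = 0,  H_2 = 0.

Order the vertices as a < b < c. Listing each simplex with vertices in this order, K has dimension 2 with simplices:

  0-simplices (3): a, b, c
  1-simplices (3): ab, ac, bc
  2-simplices (1): abc

Hence C_0 ≅ Z^3, C_1 ≅ Z^3, C_2 ≅ Z^1.

Boundary ∂_1: C_1 → C_0 is given by ∂[p,q] = [q] − [p]. For instance
  ∂bc = c − b.
This gives a 3×3 integer matrix of rank 2; reducing to Smith normal form yields diagonal entries (1,1).

∂_2: C_2 → C_1 sends each 2-simplex [p,q,r] to [q,r] − [p,r] + [p,q]. For instance
  ∂abc = bc − ac + ab.
The 3×1 boundary matrix has rank 1 and Smith normal form diag(1).

From H_k ≅ ker(∂_k) / im(∂_{k+1}) we obtain:

  H_0: rank C_0 − rank ∂_1 = 3 − 2 = 1, and the invariant factors of ∂_1 are all 1, so H_0 ≅ Z.
  H_1: rank ker ∂_1 − rank ∂_2 = (3 − 2) − 1 = 0, and the invariant factors of ∂_2 are all 1, so H_1 ≅ 0.
  H_2: rank ker ∂_2 − rank ∂_3 = (1 − 1) − 0 = 0, and there is no ∂_3, so H_2 ≅ 0.

As a check, the Euler characteristic is 3 − 3 + 1 = 1, which agrees with 1 − 0 + 0 = 1.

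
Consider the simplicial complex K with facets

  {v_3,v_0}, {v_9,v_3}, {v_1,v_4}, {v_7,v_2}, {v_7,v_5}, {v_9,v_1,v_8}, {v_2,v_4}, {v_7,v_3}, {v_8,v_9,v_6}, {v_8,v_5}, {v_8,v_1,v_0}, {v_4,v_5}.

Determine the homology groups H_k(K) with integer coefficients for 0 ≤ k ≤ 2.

Order the vertices as v_0 < v_1 < v_2 < v_3 < v_4 < v_5 < v_6 < v_7 < v_8 < v_9. Listing each simplex with vertices in this order, K has dimension 2 with simplices:

  0-simplices (10): [v_0], [v_1], [v_2], [v_3], [v_4], [v_5], [v_6], [v_7], [v_8], [v_9]
  1-simplices (16): (16 of them)
  2-simplices (3): [v_0,v_1,v_8], [v_1,v_8,v_9], [v_6,v_8,v_9]

so the chain groups are C_0 ≅ Z^10, C_1 ≅ Z^16, C_2 ≅ Z^3.

∂_1: C_1 → C_0 sends each edge [p,q] (with p < q) to q − p.
As a 10×16 matrix over Z this has rank 9, with invariant factors (1,1,1,1,1,1,1,1,1).

∂_2: C_2 → C_1 sends each 2-simplex [p,q,r] to [q,r] − [p,r] + [p,q]. For instance
  ∂[v_1,v_8,v_9] = [v_8,v_9] − [v_1,v_9] + [v_1,v_8],
  ∂[v_0,v_1,v_8] = [v_1,v_8] − [v_0,v_8] + [v_0,v_1].
This gives a 16×3 integer matrix of rank 3; reducing to Smith normal form yields diagonal entries (1,1,1).

Now H_k = ker ∂_k / im ∂_{k+1}, so:

  H_0: rank C_0 − rank ∂_1 = 10 − 9 = 1, and the invariant factors of ∂_1 are all 1, so H_0 = Z.
  H_1: rank ker ∂_1 − rank ∂_2 = (16 − 9) − 3 = 4, and the invariant factors of ∂_2 are all 1, so H_1 = Z^4.
  H_2: rank ker ∂_2 − rank ∂_3 = (3 − 3) − 0 = 0, and there is no ∂_3, so H_2 = 0.

As a check, the Euler characteristic is 10 − 16 + 3 = -3, which agrees with 1 − 4 + 0 = -3.

H_0 ≅ Z,  H_1 ≅ Z^4,  H_2 = 0.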